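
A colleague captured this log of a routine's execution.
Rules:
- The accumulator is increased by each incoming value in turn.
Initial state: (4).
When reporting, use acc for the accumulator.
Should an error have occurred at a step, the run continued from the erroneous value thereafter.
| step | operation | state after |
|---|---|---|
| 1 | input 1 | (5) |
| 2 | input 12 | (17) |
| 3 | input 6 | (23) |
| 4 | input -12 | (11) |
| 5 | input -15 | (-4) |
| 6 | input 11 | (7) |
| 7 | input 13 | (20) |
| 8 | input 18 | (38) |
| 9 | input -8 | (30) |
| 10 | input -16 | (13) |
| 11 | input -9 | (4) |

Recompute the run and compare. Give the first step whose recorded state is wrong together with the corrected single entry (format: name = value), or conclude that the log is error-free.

Recomputing the run from the initial state:
step 1: acc = 5
step 2: acc = 17
step 3: acc = 23
step 4: acc = 11
step 5: acc = -4
step 6: acc = 7
step 7: acc = 20
step 8: acc = 38
step 9: acc = 30
step 10: acc = 14
step 11: acc = 5
The first disagreement with the log is at step 10, where the value should be acc = 14.

step 10, acc = 14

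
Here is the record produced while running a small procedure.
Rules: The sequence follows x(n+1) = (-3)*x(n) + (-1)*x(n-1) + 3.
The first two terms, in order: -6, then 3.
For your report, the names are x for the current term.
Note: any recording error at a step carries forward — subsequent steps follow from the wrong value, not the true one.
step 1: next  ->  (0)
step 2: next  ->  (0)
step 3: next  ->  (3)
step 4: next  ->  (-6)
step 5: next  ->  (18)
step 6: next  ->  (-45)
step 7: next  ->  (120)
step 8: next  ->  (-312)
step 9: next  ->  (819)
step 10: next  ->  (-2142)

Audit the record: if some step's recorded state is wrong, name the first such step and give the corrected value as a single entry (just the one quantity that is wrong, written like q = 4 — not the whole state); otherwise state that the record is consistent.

no error

step 1: x = -3*(3) + (-1)*(-6) + (3) = 0 -> no discrepancy
step 2: x = -3*(0) + (-1)*(3) + (3) = 0 -> checks out
step 3: x = -3*(0) + (-1)*(0) + (3) = 3 -> agrees with the record
step 4: x = -3*(3) + (-1)*(0) + (3) = -6 -> matches
step 5: x = -3*(-6) + (-1)*(3) + (3) = 18 -> exactly as logged
step 6: x = -3*(18) + (-1)*(-6) + (3) = -45 -> matches
step 7: x = -3*(-45) + (-1)*(18) + (3) = 120 -> verified
step 8: x = -3*(120) + (-1)*(-45) + (3) = -312 -> no discrepancy
step 9: x = -3*(-312) + (-1)*(120) + (3) = 819 -> verified
step 10: x = -3*(819) + (-1)*(-312) + (3) = -2142 -> consistent with the record
Every step is consistent.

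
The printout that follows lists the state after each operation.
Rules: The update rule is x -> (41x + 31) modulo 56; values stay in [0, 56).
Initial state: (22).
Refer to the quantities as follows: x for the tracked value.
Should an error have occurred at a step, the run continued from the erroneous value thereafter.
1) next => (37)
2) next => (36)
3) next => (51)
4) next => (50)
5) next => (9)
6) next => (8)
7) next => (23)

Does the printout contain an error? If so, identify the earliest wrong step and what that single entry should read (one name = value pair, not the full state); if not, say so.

step 1: x = (41*22 + 31) mod 56 = 37 -> verified
step 2: x = (41*37 + 31) mod 56 = 36 -> matches
step 3: x = (41*36 + 31) mod 56 = 51 -> consistent with the printout
step 4: x = (41*51 + 31) mod 56 = 50 -> checks out
step 5: x = (41*50 + 31) mod 56 = 9 -> checks out
step 6: x = (41*9 + 31) mod 56 = 8 -> in agreement
step 7: x = (41*8 + 31) mod 56 = 23 -> no discrepancy
Every step is consistent.

no error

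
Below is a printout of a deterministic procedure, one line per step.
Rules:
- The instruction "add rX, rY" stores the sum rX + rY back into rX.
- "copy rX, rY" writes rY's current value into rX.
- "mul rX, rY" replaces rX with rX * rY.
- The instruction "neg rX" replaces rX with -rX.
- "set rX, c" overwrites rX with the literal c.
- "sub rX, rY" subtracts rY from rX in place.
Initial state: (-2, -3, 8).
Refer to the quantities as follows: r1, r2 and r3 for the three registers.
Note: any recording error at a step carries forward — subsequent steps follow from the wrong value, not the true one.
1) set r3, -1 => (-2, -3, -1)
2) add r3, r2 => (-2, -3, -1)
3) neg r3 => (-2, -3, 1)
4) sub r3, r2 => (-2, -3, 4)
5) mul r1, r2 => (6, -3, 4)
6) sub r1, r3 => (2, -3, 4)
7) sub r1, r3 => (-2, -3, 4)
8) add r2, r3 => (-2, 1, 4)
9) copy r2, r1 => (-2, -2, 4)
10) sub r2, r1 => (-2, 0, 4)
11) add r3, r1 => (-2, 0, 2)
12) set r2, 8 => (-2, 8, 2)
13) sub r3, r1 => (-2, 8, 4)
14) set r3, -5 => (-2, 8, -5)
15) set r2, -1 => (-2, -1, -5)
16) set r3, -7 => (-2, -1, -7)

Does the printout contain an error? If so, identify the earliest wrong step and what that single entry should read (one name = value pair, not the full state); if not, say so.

step 2, r3 = -4

Step 1: r3 = -1 — in agreement.
Step 2: r3 = -1 + -3 = -4 — the printout has a different value.
The earliest wrong entry is at step 2: it should read r3 = -4.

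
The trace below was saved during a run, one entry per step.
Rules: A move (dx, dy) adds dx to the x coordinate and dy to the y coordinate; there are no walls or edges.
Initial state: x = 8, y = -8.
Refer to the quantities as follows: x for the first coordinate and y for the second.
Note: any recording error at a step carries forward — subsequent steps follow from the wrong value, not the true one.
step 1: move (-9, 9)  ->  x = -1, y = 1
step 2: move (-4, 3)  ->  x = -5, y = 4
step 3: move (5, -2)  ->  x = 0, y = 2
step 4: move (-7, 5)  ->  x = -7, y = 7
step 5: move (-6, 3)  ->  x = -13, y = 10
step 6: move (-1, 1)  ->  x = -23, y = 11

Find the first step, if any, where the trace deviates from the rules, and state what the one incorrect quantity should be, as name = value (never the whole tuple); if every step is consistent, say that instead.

step 6, x = -14

Step 1: x = 8 + (-9) = -1, y = -8 + (9) = 1 — confirmed correct.
Step 2: x = -1 + (-4) = -5, y = 1 + (3) = 4 — checks out.
Step 3: x = -5 + (5) = 0, y = 4 + (-2) = 2 — agrees with the trace.
Step 4: x = 0 + (-7) = -7, y = 2 + (5) = 7 — verified.
Step 5: x = -7 + (-6) = -13, y = 7 + (3) = 10 — checks out.
Step 6: x = -13 + (-1) = -14, y = 10 + (1) = 11 — the trace has a different value.
First deviation found at step 6; the corrected entry is x = -14.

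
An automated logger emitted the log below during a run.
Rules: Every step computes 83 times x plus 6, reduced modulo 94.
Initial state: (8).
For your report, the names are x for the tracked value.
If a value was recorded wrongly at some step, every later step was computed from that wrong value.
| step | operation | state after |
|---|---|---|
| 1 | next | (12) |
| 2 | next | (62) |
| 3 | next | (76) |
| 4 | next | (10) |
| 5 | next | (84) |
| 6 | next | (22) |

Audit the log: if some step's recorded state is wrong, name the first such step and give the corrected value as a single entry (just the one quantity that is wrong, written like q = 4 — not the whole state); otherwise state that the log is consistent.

1. x = (83*8 + 6) mod 94 = 12 (matches)
2. x = (83*12 + 6) mod 94 = 62 (exactly as logged)
3. x = (83*62 + 6) mod 94 = 76 (consistent with the log)
4. x = (83*76 + 6) mod 94 = 16 (not what was recorded)
Step 4 is the first one off; corrected, x = 16.

step 4, x = 16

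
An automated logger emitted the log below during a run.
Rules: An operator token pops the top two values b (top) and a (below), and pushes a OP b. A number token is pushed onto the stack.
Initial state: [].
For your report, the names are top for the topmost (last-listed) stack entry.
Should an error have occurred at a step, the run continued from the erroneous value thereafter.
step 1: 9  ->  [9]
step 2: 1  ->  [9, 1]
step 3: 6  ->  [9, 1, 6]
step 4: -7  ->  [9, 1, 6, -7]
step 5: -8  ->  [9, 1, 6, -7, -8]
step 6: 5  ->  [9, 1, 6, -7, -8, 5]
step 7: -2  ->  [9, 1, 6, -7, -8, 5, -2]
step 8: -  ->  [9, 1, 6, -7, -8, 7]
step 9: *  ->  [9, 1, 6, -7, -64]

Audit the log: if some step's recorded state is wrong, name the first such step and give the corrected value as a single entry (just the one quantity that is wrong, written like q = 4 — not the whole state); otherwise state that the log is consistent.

step 9, top = -56

Step 1: push 9: top = 9 — verified.
Step 2: push 1: top = 1 — exactly as logged.
Step 3: push 6: top = 6 — verified.
Step 4: push -7: top = -7 — consistent with the log.
Step 5: push -8: top = -8 — agrees with the log.
Step 6: push 5: top = 5 — checks out.
Step 7: push -2: top = -2 — matches.
Step 8: 5 - -2 = 7 — exactly as logged.
Step 9: -8 * 7 = -56 — the recorded entry deviates here.
The earliest wrong entry is at step 9: it should read top = -56.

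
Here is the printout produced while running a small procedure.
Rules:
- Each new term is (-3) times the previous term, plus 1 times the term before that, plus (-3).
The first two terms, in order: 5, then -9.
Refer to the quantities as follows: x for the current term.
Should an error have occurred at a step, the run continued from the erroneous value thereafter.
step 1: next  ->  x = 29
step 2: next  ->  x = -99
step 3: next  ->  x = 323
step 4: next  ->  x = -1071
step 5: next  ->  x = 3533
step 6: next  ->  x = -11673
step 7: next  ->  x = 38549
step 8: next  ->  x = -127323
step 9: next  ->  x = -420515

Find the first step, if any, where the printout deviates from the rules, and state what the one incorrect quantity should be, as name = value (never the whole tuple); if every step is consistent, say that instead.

Step 1: x = -3*(-9) + (1)*(5) + (-3) = 29 — exactly as logged.
Step 2: x = -3*(29) + (1)*(-9) + (-3) = -99 — checks out.
Step 3: x = -3*(-99) + (1)*(29) + (-3) = 323 — exactly as logged.
Step 4: x = -3*(323) + (1)*(-99) + (-3) = -1071 — matches.
Step 5: x = -3*(-1071) + (1)*(323) + (-3) = 3533 — matches.
Step 6: x = -3*(3533) + (1)*(-1071) + (-3) = -11673 — consistent with the printout.
Step 7: x = -3*(-11673) + (1)*(3533) + (-3) = 38549 — verified.
Step 8: x = -3*(38549) + (1)*(-11673) + (-3) = -127323 — in agreement.
Step 9: x = -3*(-127323) + (1)*(38549) + (-3) = 420515 — the recorded entry deviates here.
First incorrect step: 9; the correct value is x = 420515.

step 9, x = 420515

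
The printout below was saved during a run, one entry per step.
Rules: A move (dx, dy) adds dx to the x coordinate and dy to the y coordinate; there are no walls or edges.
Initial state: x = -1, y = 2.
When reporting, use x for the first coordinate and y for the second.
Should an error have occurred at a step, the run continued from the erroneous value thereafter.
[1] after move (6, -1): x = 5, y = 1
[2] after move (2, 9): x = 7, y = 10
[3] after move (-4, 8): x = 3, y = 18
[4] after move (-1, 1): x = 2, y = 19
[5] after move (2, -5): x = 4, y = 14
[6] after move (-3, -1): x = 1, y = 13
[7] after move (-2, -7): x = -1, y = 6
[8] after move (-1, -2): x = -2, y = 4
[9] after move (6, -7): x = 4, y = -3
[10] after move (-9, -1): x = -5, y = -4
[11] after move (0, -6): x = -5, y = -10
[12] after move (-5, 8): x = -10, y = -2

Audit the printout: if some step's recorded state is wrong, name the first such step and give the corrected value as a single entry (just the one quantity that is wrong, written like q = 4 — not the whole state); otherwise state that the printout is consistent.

Recomputing the run from the initial state:
step 1: x = 5, y = 1
step 2: x = 7, y = 10
step 3: x = 3, y = 18
step 4: x = 2, y = 19
step 5: x = 4, y = 14
step 6: x = 1, y = 13
step 7: x = -1, y = 6
step 8: x = -2, y = 4
step 9: x = 4, y = -3
step 10: x = -5, y = -4
step 11: x = -5, y = -10
step 12: x = -10, y = -2
This matches the printout at every step.

no error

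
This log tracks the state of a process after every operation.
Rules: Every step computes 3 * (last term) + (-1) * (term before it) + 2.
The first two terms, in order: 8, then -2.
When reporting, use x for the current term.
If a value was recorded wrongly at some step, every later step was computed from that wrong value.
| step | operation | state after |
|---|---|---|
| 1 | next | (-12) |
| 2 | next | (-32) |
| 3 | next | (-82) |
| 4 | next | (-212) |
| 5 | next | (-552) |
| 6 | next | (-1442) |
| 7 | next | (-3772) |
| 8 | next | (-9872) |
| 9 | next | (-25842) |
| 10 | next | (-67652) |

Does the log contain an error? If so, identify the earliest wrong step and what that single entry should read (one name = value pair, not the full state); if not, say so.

no error

1. x = 3*(-2) + (-1)*(8) + (2) = -12 (checks out)
2. x = 3*(-12) + (-1)*(-2) + (2) = -32 (verified)
3. x = 3*(-32) + (-1)*(-12) + (2) = -82 (exactly as logged)
4. x = 3*(-82) + (-1)*(-32) + (2) = -212 (verified)
5. x = 3*(-212) + (-1)*(-82) + (2) = -552 (verified)
6. x = 3*(-552) + (-1)*(-212) + (2) = -1442 (consistent with the log)
7. x = 3*(-1442) + (-1)*(-552) + (2) = -3772 (matches)
8. x = 3*(-3772) + (-1)*(-1442) + (2) = -9872 (no discrepancy)
9. x = 3*(-9872) + (-1)*(-3772) + (2) = -25842 (same as recorded)
10. x = 3*(-25842) + (-1)*(-9872) + (2) = -67652 (confirmed correct)
Every step is consistent.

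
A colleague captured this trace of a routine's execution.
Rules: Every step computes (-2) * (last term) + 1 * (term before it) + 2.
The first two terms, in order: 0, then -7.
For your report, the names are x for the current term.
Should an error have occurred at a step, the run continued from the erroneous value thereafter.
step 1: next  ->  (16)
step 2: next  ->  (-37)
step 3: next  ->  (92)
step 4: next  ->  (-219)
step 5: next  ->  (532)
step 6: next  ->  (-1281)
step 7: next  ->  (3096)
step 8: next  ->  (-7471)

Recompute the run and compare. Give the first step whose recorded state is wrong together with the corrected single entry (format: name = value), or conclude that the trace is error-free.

step 1: x = -2*(-7) + (1)*(0) + (2) = 16 -> checks out
step 2: x = -2*(16) + (1)*(-7) + (2) = -37 -> exactly as logged
step 3: x = -2*(-37) + (1)*(16) + (2) = 92 -> consistent with the trace
step 4: x = -2*(92) + (1)*(-37) + (2) = -219 -> verified
step 5: x = -2*(-219) + (1)*(92) + (2) = 532 -> confirmed correct
step 6: x = -2*(532) + (1)*(-219) + (2) = -1281 -> consistent with the trace
step 7: x = -2*(-1281) + (1)*(532) + (2) = 3096 -> consistent with the trace
step 8: x = -2*(3096) + (1)*(-1281) + (2) = -7471 -> agrees with the trace
The whole run recomputes cleanly — no discrepancies.

no error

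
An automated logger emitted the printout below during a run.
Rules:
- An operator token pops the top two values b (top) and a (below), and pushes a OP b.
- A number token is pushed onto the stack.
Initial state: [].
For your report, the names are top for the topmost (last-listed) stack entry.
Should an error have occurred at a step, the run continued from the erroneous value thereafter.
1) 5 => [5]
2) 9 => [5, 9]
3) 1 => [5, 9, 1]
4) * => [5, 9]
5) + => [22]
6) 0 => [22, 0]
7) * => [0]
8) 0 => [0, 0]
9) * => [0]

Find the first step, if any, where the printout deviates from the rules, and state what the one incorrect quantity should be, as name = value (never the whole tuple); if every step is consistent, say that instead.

Recomputing the run from the initial state:
step 1: [5]
step 2: [5, 9]
step 3: [5, 9, 1]
step 4: [5, 9]
step 5: [14]
step 6: [14, 0]
step 7: [0]
step 8: [0, 0]
step 9: [0]
The first disagreement with the printout is at step 5, where the value should be top = 14.

step 5, top = 14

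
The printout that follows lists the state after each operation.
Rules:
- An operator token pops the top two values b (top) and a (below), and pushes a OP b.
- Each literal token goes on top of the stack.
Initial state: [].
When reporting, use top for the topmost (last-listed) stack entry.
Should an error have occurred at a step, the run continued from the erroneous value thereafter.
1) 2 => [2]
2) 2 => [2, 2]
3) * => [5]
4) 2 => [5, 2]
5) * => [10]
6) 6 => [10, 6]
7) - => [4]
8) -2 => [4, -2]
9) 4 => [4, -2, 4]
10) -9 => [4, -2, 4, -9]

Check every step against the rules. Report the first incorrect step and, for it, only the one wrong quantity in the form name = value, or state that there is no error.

Recomputing the run from the initial state:
step 1: [2]
step 2: [2, 2]
step 3: [4]
step 4: [4, 2]
step 5: [8]
step 6: [8, 6]
step 7: [2]
step 8: [2, -2]
step 9: [2, -2, 4]
step 10: [2, -2, 4, -9]
The first disagreement with the printout is at step 3, where the value should be top = 4.

step 3, top = 4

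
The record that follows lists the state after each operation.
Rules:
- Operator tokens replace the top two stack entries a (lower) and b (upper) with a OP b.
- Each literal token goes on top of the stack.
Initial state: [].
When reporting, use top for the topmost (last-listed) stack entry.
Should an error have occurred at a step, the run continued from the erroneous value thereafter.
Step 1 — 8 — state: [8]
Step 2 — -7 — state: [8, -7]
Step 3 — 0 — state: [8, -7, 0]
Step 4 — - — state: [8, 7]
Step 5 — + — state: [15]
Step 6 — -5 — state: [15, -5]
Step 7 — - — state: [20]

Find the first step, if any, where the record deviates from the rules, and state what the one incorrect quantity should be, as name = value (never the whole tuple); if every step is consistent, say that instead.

step 4, top = -7

1. push 8: top = 8 (in agreement)
2. push -7: top = -7 (verified)
3. push 0: top = 0 (matches)
4. -7 - 0 = -7 (the record disagrees here)
The audit stops at step 4: the recorded entry is wrong and should be top = -7.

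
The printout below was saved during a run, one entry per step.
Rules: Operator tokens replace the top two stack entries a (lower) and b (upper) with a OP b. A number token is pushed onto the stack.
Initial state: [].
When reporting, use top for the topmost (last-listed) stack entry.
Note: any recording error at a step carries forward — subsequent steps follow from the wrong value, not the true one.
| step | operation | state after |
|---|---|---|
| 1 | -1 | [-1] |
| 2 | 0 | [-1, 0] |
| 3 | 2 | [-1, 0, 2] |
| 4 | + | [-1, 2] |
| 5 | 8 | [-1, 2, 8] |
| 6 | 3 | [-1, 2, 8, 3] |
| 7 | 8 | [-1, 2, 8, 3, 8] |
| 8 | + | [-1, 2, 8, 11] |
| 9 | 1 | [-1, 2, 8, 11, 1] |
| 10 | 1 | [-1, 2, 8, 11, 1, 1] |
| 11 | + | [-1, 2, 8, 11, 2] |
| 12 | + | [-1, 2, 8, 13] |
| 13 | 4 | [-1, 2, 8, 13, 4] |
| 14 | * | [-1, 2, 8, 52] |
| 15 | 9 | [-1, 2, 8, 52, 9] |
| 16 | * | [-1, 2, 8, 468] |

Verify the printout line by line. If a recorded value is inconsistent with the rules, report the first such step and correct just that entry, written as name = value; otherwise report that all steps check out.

no error

1. push -1: top = -1 (exactly as logged)
2. push 0: top = 0 (no discrepancy)
3. push 2: top = 2 (in agreement)
4. 0 + 2 = 2 (no discrepancy)
5. push 8: top = 8 (verified)
6. push 3: top = 3 (in agreement)
7. push 8: top = 8 (matches)
8. 3 + 8 = 11 (verified)
9. push 1: top = 1 (confirmed correct)
10. push 1: top = 1 (exactly as logged)
11. 1 + 1 = 2 (checks out)
12. 11 + 2 = 13 (consistent with the printout)
13. push 4: top = 4 (no discrepancy)
14. 13 * 4 = 52 (confirmed correct)
15. push 9: top = 9 (exactly as logged)
16. 52 * 9 = 468 (in agreement)
The whole run recomputes cleanly — no discrepancies.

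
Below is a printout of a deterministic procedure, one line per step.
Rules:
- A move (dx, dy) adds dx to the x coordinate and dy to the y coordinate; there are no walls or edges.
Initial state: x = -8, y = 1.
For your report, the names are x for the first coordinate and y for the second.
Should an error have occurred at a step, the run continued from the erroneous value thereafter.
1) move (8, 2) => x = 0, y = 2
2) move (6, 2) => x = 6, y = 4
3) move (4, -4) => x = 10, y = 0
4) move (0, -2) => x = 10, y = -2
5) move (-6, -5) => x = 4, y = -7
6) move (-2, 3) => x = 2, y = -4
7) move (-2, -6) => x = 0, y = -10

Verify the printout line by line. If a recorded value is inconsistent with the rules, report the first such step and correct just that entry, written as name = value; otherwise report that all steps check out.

step 1, y = 3

step 1: x = -8 + (8) = 0, y = 1 + (2) = 3 -> a discrepancy with the printout
First deviation found at step 1; the corrected entry is y = 3.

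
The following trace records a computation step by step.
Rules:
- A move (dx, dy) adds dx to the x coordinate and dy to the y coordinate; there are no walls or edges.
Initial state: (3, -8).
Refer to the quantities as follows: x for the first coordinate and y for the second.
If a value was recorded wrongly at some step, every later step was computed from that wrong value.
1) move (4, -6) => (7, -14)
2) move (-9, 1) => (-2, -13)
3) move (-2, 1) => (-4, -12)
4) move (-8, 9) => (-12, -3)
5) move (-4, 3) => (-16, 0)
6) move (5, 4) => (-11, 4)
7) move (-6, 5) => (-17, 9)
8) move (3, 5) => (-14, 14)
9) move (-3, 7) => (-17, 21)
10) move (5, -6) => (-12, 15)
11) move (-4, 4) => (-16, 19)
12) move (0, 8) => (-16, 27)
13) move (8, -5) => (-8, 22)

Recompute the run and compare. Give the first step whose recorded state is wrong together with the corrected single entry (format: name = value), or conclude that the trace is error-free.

no error

step 1: x = 3 + (4) = 7, y = -8 + (-6) = -14 -> matches
step 2: x = 7 + (-9) = -2, y = -14 + (1) = -13 -> confirmed correct
step 3: x = -2 + (-2) = -4, y = -13 + (1) = -12 -> no discrepancy
step 4: x = -4 + (-8) = -12, y = -12 + (9) = -3 -> no discrepancy
step 5: x = -12 + (-4) = -16, y = -3 + (3) = 0 -> in agreement
step 6: x = -16 + (5) = -11, y = 0 + (4) = 4 -> consistent with the trace
step 7: x = -11 + (-6) = -17, y = 4 + (5) = 9 -> confirmed correct
step 8: x = -17 + (3) = -14, y = 9 + (5) = 14 -> exactly as logged
step 9: x = -14 + (-3) = -17, y = 14 + (7) = 21 -> in agreement
step 10: x = -17 + (5) = -12, y = 21 + (-6) = 15 -> confirmed correct
step 11: x = -12 + (-4) = -16, y = 15 + (4) = 19 -> verified
step 12: x = -16 + (0) = -16, y = 19 + (8) = 27 -> in agreement
step 13: x = -16 + (8) = -8, y = 27 + (-5) = 22 -> agrees with the trace
All steps check out; nothing to correct.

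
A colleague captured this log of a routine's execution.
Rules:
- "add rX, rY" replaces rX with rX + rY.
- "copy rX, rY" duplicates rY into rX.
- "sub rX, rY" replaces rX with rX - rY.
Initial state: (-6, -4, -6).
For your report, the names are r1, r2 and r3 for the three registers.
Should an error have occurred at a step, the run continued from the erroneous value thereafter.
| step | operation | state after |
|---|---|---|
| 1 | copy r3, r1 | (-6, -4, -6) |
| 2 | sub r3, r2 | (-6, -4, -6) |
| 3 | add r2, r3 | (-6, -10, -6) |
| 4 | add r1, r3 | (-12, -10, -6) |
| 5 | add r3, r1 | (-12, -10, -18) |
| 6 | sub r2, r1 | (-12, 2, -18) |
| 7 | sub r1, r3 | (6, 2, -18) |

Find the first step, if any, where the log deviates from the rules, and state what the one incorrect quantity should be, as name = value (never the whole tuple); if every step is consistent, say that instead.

Recomputing the run from the initial state:
step 1: r1 = -6, r2 = -4, r3 = -6
step 2: r1 = -6, r2 = -4, r3 = -2
step 3: r1 = -6, r2 = -6, r3 = -2
step 4: r1 = -8, r2 = -6, r3 = -2
step 5: r1 = -8, r2 = -6, r3 = -10
step 6: r1 = -8, r2 = 2, r3 = -10
step 7: r1 = 2, r2 = 2, r3 = -10
The first disagreement with the log is at step 2, where the value should be r3 = -2.

step 2, r3 = -2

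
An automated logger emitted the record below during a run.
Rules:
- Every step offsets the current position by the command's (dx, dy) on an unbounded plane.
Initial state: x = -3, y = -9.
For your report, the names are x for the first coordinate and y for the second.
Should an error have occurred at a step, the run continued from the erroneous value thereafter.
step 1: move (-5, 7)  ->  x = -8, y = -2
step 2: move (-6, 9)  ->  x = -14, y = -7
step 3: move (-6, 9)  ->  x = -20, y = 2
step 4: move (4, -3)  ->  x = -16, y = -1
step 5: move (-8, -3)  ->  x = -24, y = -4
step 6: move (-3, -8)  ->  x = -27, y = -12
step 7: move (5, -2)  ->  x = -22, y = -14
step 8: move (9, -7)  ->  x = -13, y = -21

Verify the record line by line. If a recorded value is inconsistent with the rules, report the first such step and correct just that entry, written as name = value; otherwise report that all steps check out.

Recomputing the run from the initial state:
step 1: x = -8, y = -2
step 2: x = -14, y = 7
step 3: x = -20, y = 16
step 4: x = -16, y = 13
step 5: x = -24, y = 10
step 6: x = -27, y = 2
step 7: x = -22, y = 0
step 8: x = -13, y = -7
The first disagreement with the record is at step 2, where the value should be y = 7.

step 2, y = 7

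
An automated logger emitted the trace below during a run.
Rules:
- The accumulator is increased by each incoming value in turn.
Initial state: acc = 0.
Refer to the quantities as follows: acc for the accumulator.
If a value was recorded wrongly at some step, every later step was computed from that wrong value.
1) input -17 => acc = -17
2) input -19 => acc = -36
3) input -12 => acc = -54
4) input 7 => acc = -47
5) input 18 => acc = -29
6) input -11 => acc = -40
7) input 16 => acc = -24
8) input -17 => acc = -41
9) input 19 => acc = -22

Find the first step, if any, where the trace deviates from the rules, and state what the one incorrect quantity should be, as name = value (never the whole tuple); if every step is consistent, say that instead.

Step 1: acc = 0 + -17 = -17 — consistent with the trace.
Step 2: acc = -17 + -19 = -36 — checks out.
Step 3: acc = -36 + -12 = -48 — the recorded entry deviates here.
That makes step 3 the first incorrect line — acc = -48 is what it should show.

step 3, acc = -48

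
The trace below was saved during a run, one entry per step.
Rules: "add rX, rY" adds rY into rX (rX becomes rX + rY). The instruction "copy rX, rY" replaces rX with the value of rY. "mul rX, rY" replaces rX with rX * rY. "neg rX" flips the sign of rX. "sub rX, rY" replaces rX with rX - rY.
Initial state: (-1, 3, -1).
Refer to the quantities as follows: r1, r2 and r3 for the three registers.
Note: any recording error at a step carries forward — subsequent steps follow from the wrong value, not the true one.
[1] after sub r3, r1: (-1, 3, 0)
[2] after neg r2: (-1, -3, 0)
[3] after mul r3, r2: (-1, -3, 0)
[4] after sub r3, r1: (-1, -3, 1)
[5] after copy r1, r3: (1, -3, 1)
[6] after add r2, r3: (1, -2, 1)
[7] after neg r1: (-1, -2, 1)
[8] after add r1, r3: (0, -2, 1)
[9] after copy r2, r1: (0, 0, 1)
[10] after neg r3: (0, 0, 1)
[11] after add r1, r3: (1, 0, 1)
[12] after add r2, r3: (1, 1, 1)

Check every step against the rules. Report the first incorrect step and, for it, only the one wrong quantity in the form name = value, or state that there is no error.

step 1: r3 = -1 - -1 = 0 -> in agreement
step 2: r2 = -(3) = -3 -> matches
step 3: r3 = 0 * -3 = 0 -> consistent with the trace
step 4: r3 = 0 - -1 = 1 -> matches
step 5: r1 = 1 -> in agreement
step 6: r2 = -3 + 1 = -2 -> verified
step 7: r1 = -(1) = -1 -> same as recorded
step 8: r1 = -1 + 1 = 0 -> exactly as logged
step 9: r2 = 0 -> confirmed correct
step 10: r3 = -(1) = -1 -> this is not what the trace shows
The audit stops at step 10: the recorded entry is wrong and should be r3 = -1.

step 10, r3 = -1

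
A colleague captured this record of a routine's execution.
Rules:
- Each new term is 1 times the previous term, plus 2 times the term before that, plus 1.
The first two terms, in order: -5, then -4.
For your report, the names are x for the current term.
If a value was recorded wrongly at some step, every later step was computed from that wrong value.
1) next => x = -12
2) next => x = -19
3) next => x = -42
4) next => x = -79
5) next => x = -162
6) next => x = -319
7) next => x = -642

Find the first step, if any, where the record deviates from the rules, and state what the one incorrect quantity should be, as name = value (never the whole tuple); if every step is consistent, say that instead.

Step 1: x = 1*(-4) + (2)*(-5) + (1) = -13 — the record has a different value.
Conclusion: step 1 carries the first error; the entry should be x = -13.

step 1, x = -13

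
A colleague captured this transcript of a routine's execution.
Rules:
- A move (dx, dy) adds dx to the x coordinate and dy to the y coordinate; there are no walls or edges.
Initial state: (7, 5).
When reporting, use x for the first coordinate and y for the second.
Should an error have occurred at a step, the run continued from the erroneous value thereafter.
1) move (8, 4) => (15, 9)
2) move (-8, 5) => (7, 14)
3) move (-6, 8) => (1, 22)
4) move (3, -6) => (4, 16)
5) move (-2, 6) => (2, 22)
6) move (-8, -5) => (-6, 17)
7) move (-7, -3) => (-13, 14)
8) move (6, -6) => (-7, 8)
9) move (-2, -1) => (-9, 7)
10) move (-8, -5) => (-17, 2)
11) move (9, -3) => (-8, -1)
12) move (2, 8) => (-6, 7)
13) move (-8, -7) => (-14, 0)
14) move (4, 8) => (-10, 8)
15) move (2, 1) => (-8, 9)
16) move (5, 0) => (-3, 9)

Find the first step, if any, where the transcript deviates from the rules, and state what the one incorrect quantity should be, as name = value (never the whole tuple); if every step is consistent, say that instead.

no error

1. x = 7 + (8) = 15, y = 5 + (4) = 9 (in agreement)
2. x = 15 + (-8) = 7, y = 9 + (5) = 14 (consistent with the transcript)
3. x = 7 + (-6) = 1, y = 14 + (8) = 22 (exactly as logged)
4. x = 1 + (3) = 4, y = 22 + (-6) = 16 (exactly as logged)
5. x = 4 + (-2) = 2, y = 16 + (6) = 22 (consistent with the transcript)
6. x = 2 + (-8) = -6, y = 22 + (-5) = 17 (exactly as logged)
7. x = -6 + (-7) = -13, y = 17 + (-3) = 14 (confirmed correct)
8. x = -13 + (6) = -7, y = 14 + (-6) = 8 (in agreement)
9. x = -7 + (-2) = -9, y = 8 + (-1) = 7 (no discrepancy)
10. x = -9 + (-8) = -17, y = 7 + (-5) = 2 (consistent with the transcript)
11. x = -17 + (9) = -8, y = 2 + (-3) = -1 (no discrepancy)
12. x = -8 + (2) = -6, y = -1 + (8) = 7 (confirmed correct)
13. x = -6 + (-8) = -14, y = 7 + (-7) = 0 (consistent with the transcript)
14. x = -14 + (4) = -10, y = 0 + (8) = 8 (no discrepancy)
15. x = -10 + (2) = -8, y = 8 + (1) = 9 (agrees with the transcript)
16. x = -8 + (5) = -3, y = 9 + (0) = 9 (verified)
The whole run recomputes cleanly — no discrepancies.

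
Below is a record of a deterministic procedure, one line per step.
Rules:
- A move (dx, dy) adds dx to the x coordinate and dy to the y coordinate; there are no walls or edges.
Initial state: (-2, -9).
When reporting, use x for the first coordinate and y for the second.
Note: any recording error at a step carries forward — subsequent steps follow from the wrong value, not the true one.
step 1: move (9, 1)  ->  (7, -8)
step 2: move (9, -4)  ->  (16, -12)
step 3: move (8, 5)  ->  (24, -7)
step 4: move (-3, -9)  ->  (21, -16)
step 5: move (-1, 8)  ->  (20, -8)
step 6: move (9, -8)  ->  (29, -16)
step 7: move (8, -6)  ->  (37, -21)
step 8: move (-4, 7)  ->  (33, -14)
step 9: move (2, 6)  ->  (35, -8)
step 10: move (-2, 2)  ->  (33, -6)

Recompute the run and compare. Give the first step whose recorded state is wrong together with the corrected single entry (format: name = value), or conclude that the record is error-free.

step 7, y = -22

Recomputing the run from the initial state:
step 1: x = 7, y = -8
step 2: x = 16, y = -12
step 3: x = 24, y = -7
step 4: x = 21, y = -16
step 5: x = 20, y = -8
step 6: x = 29, y = -16
step 7: x = 37, y = -22
step 8: x = 33, y = -15
step 9: x = 35, y = -9
step 10: x = 33, y = -7
The first disagreement with the record is at step 7, where the value should be y = -22.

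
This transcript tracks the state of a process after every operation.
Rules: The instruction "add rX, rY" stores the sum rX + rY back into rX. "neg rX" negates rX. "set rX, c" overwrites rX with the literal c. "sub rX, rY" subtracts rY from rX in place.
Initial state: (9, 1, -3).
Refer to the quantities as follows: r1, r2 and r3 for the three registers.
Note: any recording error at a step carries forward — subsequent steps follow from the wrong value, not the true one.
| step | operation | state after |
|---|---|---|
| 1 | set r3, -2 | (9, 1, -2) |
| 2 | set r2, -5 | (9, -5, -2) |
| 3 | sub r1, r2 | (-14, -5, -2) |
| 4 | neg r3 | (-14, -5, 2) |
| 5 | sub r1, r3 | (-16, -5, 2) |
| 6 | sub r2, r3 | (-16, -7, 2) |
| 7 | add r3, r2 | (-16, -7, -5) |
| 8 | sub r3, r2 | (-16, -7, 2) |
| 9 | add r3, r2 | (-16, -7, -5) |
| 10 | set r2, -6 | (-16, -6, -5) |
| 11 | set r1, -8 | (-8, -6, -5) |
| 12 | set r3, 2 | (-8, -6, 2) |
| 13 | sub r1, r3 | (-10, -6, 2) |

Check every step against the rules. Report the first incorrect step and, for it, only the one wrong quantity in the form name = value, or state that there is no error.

step 3, r1 = 14

1. r3 = -2 (checks out)
2. r2 = -5 (agrees with the transcript)
3. r1 = 9 - -5 = 14 (this is not what the transcript shows)
Step 3 is the first one off; corrected, r1 = 14.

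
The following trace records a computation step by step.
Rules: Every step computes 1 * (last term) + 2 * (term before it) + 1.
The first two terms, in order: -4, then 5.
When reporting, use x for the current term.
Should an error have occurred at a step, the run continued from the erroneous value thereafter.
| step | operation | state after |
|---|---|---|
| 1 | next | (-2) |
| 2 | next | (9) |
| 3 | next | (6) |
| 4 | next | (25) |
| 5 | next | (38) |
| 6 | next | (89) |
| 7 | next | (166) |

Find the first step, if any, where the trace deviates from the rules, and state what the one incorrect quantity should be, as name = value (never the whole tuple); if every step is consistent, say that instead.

no error

Recomputing the run from the initial state:
step 1: x = -2
step 2: x = 9
step 3: x = 6
step 4: x = 25
step 5: x = 38
step 6: x = 89
step 7: x = 166
This matches the trace at every step.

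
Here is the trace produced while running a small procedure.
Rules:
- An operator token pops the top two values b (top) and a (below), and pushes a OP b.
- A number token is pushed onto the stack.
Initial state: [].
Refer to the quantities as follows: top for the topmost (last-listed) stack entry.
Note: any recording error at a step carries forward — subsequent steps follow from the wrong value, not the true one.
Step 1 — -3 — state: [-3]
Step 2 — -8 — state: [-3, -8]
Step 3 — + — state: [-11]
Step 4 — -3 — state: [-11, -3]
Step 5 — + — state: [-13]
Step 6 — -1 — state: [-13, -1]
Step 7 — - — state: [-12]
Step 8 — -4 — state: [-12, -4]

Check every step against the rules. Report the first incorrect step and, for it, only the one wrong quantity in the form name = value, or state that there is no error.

step 5, top = -14

Step 1: push -3: top = -3 — consistent with the trace.
Step 2: push -8: top = -8 — confirmed correct.
Step 3: -3 + -8 = -11 — verified.
Step 4: push -3: top = -3 — matches.
Step 5: -11 + -3 = -14 — not what was recorded.
So the first discrepancy is step 5, where the right value is top = -14.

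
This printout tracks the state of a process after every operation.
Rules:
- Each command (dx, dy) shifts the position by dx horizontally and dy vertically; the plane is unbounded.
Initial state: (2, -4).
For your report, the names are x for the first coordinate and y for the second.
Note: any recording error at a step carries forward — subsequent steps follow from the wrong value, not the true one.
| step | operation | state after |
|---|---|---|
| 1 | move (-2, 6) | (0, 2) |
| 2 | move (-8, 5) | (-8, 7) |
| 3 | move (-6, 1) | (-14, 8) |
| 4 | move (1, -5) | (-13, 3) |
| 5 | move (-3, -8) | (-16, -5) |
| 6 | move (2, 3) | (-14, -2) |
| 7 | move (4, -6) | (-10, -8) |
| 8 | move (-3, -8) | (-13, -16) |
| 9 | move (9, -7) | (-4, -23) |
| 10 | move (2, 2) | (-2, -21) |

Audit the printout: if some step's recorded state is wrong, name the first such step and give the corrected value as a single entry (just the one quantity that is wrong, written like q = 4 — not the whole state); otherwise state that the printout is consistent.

no error

1. x = 2 + (-2) = 0, y = -4 + (6) = 2 (verified)
2. x = 0 + (-8) = -8, y = 2 + (5) = 7 (no discrepancy)
3. x = -8 + (-6) = -14, y = 7 + (1) = 8 (in agreement)
4. x = -14 + (1) = -13, y = 8 + (-5) = 3 (same as recorded)
5. x = -13 + (-3) = -16, y = 3 + (-8) = -5 (no discrepancy)
6. x = -16 + (2) = -14, y = -5 + (3) = -2 (no discrepancy)
7. x = -14 + (4) = -10, y = -2 + (-6) = -8 (checks out)
8. x = -10 + (-3) = -13, y = -8 + (-8) = -16 (confirmed correct)
9. x = -13 + (9) = -4, y = -16 + (-7) = -23 (matches)
10. x = -4 + (2) = -2, y = -23 + (2) = -21 (consistent with the printout)
Every step is consistent.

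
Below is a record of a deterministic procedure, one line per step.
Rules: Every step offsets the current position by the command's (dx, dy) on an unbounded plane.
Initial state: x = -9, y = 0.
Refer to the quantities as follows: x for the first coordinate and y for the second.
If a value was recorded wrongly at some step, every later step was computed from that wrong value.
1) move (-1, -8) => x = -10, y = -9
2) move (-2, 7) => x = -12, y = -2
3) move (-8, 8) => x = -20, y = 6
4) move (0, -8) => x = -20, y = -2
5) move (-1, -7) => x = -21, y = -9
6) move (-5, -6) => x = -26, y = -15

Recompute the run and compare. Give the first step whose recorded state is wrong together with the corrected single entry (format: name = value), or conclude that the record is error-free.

step 1, y = -8

Recomputing the run from the initial state:
step 1: x = -10, y = -8
step 2: x = -12, y = -1
step 3: x = -20, y = 7
step 4: x = -20, y = -1
step 5: x = -21, y = -8
step 6: x = -26, y = -14
The first disagreement with the record is at step 1, where the value should be y = -8.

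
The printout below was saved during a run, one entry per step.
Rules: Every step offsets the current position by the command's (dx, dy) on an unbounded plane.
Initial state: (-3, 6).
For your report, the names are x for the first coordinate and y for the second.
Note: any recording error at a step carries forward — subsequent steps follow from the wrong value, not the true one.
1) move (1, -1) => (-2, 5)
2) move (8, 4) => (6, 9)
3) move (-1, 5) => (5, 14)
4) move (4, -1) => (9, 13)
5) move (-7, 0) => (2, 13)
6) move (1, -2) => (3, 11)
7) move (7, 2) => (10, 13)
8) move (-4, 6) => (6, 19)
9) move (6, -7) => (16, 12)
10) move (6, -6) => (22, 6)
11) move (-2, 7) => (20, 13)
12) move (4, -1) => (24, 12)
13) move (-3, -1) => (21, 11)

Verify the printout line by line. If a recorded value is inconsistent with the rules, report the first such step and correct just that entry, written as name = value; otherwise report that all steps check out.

step 1: x = -3 + (1) = -2, y = 6 + (-1) = 5 -> verified
step 2: x = -2 + (8) = 6, y = 5 + (4) = 9 -> in agreement
step 3: x = 6 + (-1) = 5, y = 9 + (5) = 14 -> confirmed correct
step 4: x = 5 + (4) = 9, y = 14 + (-1) = 13 -> consistent with the printout
step 5: x = 9 + (-7) = 2, y = 13 + (0) = 13 -> exactly as logged
step 6: x = 2 + (1) = 3, y = 13 + (-2) = 11 -> verified
step 7: x = 3 + (7) = 10, y = 11 + (2) = 13 -> checks out
step 8: x = 10 + (-4) = 6, y = 13 + (6) = 19 -> confirmed correct
step 9: x = 6 + (6) = 12, y = 19 + (-7) = 12 -> the entry is off here
Step 9 is the first one off; corrected, x = 12.

step 9, x = 12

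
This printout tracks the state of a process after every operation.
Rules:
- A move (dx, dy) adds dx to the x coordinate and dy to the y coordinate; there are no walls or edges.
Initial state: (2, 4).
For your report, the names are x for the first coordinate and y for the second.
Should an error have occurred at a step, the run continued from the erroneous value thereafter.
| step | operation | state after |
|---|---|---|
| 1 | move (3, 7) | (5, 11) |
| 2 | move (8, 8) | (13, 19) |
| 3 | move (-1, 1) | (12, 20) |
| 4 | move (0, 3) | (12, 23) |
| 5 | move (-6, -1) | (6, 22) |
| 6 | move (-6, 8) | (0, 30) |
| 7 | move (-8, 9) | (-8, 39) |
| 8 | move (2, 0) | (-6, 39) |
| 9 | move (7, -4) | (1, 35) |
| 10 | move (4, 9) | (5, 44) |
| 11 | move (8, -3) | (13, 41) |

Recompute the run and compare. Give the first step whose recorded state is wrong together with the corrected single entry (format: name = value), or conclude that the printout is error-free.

step 1: x = 2 + (3) = 5, y = 4 + (7) = 11 -> exactly as logged
step 2: x = 5 + (8) = 13, y = 11 + (8) = 19 -> exactly as logged
step 3: x = 13 + (-1) = 12, y = 19 + (1) = 20 -> in agreement
step 4: x = 12 + (0) = 12, y = 20 + (3) = 23 -> verified
step 5: x = 12 + (-6) = 6, y = 23 + (-1) = 22 -> checks out
step 6: x = 6 + (-6) = 0, y = 22 + (8) = 30 -> matches
step 7: x = 0 + (-8) = -8, y = 30 + (9) = 39 -> exactly as logged
step 8: x = -8 + (2) = -6, y = 39 + (0) = 39 -> same as recorded
step 9: x = -6 + (7) = 1, y = 39 + (-4) = 35 -> consistent with the printout
step 10: x = 1 + (4) = 5, y = 35 + (9) = 44 -> in agreement
step 11: x = 5 + (8) = 13, y = 44 + (-3) = 41 -> matches
Every step is consistent.

no error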